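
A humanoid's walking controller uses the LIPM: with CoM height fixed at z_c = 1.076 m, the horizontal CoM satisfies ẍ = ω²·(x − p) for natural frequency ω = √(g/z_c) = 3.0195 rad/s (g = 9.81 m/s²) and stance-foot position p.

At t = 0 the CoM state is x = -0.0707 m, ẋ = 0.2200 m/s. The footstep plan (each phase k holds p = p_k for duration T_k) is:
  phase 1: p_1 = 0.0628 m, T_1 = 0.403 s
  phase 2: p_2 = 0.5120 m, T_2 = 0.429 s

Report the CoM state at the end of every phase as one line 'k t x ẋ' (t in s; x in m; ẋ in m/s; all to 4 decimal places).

phase 1: p=0.0628, T=0.403, ωT=1.216859, cosh=1.836361, sinh=1.540202; start (x,ẋ)=(-0.070700, 0.220000) → end (x,ẋ)=(-0.070135, -0.216861)
phase 2: p=0.5120, T=0.429, ωT=1.295365, cosh=1.963064, sinh=1.689266; start (x,ẋ)=(-0.070135, -0.216861) → end (x,ẋ)=(-0.752093, -3.395034)

1 0.4030 -0.0701 -0.2169
2 0.8320 -0.7521 -3.3950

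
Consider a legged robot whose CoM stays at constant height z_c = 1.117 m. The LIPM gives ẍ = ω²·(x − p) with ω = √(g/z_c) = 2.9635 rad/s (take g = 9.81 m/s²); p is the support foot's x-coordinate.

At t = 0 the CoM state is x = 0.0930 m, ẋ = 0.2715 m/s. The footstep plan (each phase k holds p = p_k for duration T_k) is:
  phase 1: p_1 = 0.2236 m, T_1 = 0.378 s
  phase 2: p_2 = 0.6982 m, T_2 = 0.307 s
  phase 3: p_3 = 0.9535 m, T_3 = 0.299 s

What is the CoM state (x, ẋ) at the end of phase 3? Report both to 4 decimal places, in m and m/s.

phase 1: p=0.2236, T=0.378, ωT=1.120203, cosh=1.695845, sinh=1.369631; start (x,ẋ)=(0.093000, 0.271500) → end (x,ẋ)=(0.127601, -0.069671)
phase 2: p=0.6982, T=0.307, ωT=0.909794, cosh=1.443210, sinh=1.040603; start (x,ẋ)=(0.127601, -0.069671) → end (x,ẋ)=(-0.149758, -1.860178)
phase 3: p=0.9535, T=0.299, ωT=0.886086, cosh=1.418942, sinh=1.006676; start (x,ẋ)=(-0.149758, -1.860178) → end (x,ẋ)=(-1.243846, -5.930818)

x = -1.2438, ẋ = -5.9308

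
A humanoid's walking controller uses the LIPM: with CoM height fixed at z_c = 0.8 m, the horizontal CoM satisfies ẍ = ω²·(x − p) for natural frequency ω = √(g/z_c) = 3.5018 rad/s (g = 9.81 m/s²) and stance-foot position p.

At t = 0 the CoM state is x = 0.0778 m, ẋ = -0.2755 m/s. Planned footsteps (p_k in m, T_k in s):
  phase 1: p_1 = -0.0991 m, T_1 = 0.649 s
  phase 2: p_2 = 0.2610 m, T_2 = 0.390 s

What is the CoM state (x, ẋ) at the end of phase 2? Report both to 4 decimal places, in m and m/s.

phase 1: p=-0.0991, T=0.649, ωT=2.272668, cosh=4.904149, sinh=4.801112; start (x,ẋ)=(0.077800, -0.275500) → end (x,ẋ)=(0.390722, 1.623044)
phase 2: p=0.2610, T=0.390, ωT=1.365702, cosh=2.086837, sinh=1.831636; start (x,ẋ)=(0.390722, 1.623044) → end (x,ẋ)=(1.380651, 4.219070)

x = 1.3807, ẋ = 4.2191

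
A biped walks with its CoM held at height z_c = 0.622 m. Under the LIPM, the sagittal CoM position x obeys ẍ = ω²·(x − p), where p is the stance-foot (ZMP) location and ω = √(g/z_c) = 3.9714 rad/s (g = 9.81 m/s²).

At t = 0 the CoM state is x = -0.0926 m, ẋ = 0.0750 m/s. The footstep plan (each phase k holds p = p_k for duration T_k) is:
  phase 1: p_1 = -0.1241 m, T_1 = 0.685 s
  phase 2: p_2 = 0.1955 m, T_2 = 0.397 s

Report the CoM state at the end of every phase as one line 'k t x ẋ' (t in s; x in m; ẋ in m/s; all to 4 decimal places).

1 0.6850 0.2589 1.5178
2 1.0820 1.2406 4.4120

phase 1: p=-0.1241, T=0.685, ωT=2.720409, cosh=7.626190, sinh=7.560342; start (x,ẋ)=(-0.092600, 0.075000) → end (x,ẋ)=(0.258902, 1.517756)
phase 2: p=0.1955, T=0.397, ωT=1.576646, cosh=2.522683, sinh=2.316016; start (x,ẋ)=(0.258902, 1.517756) → end (x,ẋ)=(1.240559, 4.411981)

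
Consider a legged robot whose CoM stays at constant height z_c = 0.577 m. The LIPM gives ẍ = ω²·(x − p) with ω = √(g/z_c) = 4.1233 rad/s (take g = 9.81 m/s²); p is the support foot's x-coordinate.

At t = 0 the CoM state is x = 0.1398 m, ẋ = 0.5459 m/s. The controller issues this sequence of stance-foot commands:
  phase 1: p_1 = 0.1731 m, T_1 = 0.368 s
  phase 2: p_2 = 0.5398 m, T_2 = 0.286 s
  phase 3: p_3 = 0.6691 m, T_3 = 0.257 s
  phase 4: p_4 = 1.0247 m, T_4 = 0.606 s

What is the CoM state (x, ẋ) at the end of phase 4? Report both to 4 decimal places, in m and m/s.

phase 1: p=0.1731, T=0.368, ωT=1.517374, cosh=2.389761, sinh=2.170475; start (x,ẋ)=(0.139800, 0.545900) → end (x,ẋ)=(0.380879, 1.006552)
phase 2: p=0.5398, T=0.286, ωT=1.179264, cosh=1.779742, sinh=1.472237; start (x,ẋ)=(0.380879, 1.006552) → end (x,ẋ)=(0.616353, 0.826675)
phase 3: p=0.6691, T=0.257, ωT=1.059688, cosh=1.616017, sinh=1.269453; start (x,ẋ)=(0.616353, 0.826675) → end (x,ẋ)=(0.838372, 1.059828)
phase 4: p=1.0247, T=0.606, ωT=2.498720, cosh=6.124549, sinh=6.042359; start (x,ẋ)=(0.838372, 1.059828) → end (x,ẋ)=(1.436614, 1.848696)

x = 1.4366, ẋ = 1.8487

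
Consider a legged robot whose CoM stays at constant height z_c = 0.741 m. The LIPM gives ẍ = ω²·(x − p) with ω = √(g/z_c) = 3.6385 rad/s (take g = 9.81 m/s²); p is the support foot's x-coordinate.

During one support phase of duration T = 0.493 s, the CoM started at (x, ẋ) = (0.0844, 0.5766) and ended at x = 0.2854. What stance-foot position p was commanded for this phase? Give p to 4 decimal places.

ωT = 3.6385·0.493 = 1.793780; cosh(ωT) = 3.089234, sinh(ωT) = 2.922904
x(T) = p + (x₀−p)·cosh(ωT) + (ẋ₀/ω)·sinh(ωT) ⇒ p·(1 − cosh) = x(T) − x₀·cosh − (ẋ₀/ω)·sinh
numerator   = 0.2854 − (0.0844)·3.089234 − (0.5766/3.6385)·2.922904 = -0.438530
denominator = 1 − 3.089234 = -2.089234
p = -0.438530 / -2.089234 = 0.2099

p = 0.2099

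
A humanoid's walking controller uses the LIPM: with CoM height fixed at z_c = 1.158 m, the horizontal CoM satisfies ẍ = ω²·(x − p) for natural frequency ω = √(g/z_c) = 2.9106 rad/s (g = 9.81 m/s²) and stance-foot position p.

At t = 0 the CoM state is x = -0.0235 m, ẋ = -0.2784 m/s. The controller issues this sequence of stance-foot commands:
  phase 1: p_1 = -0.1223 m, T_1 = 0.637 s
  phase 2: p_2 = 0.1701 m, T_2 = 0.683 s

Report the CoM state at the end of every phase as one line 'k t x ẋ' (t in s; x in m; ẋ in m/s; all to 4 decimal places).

phase 1: p=-0.1223, T=0.637, ωT=1.854052, cosh=3.271122, sinh=3.114521; start (x,ẋ)=(-0.023500, -0.278400) → end (x,ẋ)=(-0.097018, -0.015046)
phase 2: p=0.1701, T=0.683, ωT=1.987940, cosh=3.718728, sinh=3.581750; start (x,ẋ)=(-0.097018, -0.015046) → end (x,ẋ)=(-0.841756, -2.840671)

1 0.6370 -0.0970 -0.0150
2 1.3200 -0.8418 -2.8407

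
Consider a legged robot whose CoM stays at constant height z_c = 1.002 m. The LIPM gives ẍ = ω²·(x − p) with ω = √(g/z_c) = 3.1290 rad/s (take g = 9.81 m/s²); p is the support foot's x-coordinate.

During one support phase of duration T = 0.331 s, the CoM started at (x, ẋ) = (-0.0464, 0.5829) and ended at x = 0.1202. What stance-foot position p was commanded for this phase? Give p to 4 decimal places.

ωT = 3.1290·0.331 = 1.035699; cosh(ωT) = 1.586026, sinh(ωT) = 1.231048
x(T) = p + (x₀−p)·cosh(ωT) + (ẋ₀/ω)·sinh(ωT) ⇒ p·(1 − cosh) = x(T) − x₀·cosh − (ẋ₀/ω)·sinh
numerator   = 0.1202 − (-0.0464)·1.586026 − (0.5829/3.1290)·1.231048 = -0.035540
denominator = 1 − 1.586026 = -0.586026
p = -0.035540 / -0.586026 = 0.0606

p = 0.0606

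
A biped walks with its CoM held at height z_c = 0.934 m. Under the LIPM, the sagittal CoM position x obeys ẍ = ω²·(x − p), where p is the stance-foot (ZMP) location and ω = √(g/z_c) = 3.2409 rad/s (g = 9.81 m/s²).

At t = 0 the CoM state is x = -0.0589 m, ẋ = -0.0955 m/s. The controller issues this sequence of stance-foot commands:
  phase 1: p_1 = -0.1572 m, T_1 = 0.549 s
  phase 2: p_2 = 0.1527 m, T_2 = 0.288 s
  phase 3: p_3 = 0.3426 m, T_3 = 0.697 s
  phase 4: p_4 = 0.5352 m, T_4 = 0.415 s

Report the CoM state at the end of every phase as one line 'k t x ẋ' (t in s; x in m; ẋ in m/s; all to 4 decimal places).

phase 1: p=-0.1572, T=0.549, ωT=1.779254, cosh=3.047099, sinh=2.878336; start (x,ẋ)=(-0.058900, -0.095500) → end (x,ẋ)=(0.057514, 0.625983)
phase 2: p=0.1527, T=0.288, ωT=0.933379, cosh=1.468155, sinh=1.074933; start (x,ẋ)=(0.057514, 0.625983) → end (x,ẋ)=(0.220576, 0.587436)
phase 3: p=0.3426, T=0.697, ωT=2.258907, cosh=4.838544, sinh=4.734079; start (x,ẋ)=(0.220576, 0.587436) → end (x,ẋ)=(0.610266, 0.970159)
phase 4: p=0.5352, T=0.415, ωT=1.344973, cosh=2.049316, sinh=1.788769; start (x,ẋ)=(0.610266, 0.970159) → end (x,ẋ)=(1.224500, 2.423338)

1 0.5490 0.0575 0.6260
2 0.8370 0.2206 0.5874
3 1.5340 0.6103 0.9702
4 1.9490 1.2245 2.4233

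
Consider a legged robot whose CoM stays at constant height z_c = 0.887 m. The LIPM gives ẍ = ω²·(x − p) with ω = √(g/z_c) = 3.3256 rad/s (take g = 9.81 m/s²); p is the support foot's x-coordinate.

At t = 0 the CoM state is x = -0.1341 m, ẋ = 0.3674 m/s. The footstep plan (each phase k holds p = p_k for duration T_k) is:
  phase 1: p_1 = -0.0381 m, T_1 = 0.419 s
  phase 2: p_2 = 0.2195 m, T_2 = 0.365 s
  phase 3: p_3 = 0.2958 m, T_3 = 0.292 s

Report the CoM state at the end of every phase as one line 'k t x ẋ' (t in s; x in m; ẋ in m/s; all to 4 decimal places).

phase 1: p=-0.0381, T=0.419, ωT=1.393426, cosh=2.138427, sinh=1.890203; start (x,ẋ)=(-0.134100, 0.367400) → end (x,ẋ)=(-0.034566, 0.182196)
phase 2: p=0.2195, T=0.365, ωT=1.213844, cosh=1.831727, sinh=1.534674; start (x,ẋ)=(-0.034566, 0.182196) → end (x,ẋ)=(-0.161801, -0.962947)
phase 3: p=0.2958, T=0.292, ωT=0.971075, cosh=1.509729, sinh=1.131053; start (x,ẋ)=(-0.161801, -0.962947) → end (x,ẋ)=(-0.722557, -3.175025)

1 0.4190 -0.0346 0.1822
2 0.7840 -0.1618 -0.9629
3 1.0760 -0.7226 -3.1750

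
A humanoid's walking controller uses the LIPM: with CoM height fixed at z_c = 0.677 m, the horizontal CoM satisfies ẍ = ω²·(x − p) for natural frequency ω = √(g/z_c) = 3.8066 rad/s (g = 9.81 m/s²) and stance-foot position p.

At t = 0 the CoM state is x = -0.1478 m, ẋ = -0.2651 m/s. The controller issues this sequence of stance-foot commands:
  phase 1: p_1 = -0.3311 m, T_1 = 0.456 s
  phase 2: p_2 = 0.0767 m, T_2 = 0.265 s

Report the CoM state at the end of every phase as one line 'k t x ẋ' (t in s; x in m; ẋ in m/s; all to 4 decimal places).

phase 1: p=-0.3311, T=0.456, ωT=1.735810, cosh=2.924888, sinh=2.748631; start (x,ẋ)=(-0.147800, -0.265100) → end (x,ẋ)=(0.013611, 1.142469)
phase 2: p=0.0767, T=0.265, ωT=1.008749, cosh=1.553422, sinh=1.188747; start (x,ẋ)=(0.013611, 1.142469) → end (x,ẋ)=(0.335473, 1.489254)

1 0.4560 0.0136 1.1425
2 0.7210 0.3355 1.4893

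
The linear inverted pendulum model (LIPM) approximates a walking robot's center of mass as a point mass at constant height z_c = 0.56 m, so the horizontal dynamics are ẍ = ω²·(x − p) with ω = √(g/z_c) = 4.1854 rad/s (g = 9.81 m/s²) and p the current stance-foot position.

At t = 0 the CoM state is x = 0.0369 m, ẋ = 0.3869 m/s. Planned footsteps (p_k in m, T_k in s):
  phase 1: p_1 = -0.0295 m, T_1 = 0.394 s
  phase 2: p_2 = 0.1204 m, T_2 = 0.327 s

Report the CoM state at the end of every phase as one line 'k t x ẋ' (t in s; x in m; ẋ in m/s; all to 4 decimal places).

1 0.3940 0.3811 1.7397
2 0.7210 1.4298 5.6453

phase 1: p=-0.0295, T=0.394, ωT=1.649048, cosh=2.697128, sinh=2.504895; start (x,ẋ)=(0.036900, 0.386900) → end (x,ẋ)=(0.381143, 1.739656)
phase 2: p=0.1204, T=0.327, ωT=1.368626, cosh=2.092201, sinh=1.837745; start (x,ẋ)=(0.381143, 1.739656) → end (x,ẋ)=(1.429783, 5.645265)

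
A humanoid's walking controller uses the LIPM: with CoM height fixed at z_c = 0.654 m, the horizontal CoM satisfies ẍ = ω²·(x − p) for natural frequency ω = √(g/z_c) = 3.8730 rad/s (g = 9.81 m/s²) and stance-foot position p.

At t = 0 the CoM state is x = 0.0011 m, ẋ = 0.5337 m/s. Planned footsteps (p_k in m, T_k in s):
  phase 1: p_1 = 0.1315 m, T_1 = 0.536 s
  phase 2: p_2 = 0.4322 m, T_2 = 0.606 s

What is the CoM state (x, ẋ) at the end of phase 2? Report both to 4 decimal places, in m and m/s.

x = -0.8473, ẋ = -4.8315

phase 1: p=0.1315, T=0.536, ωT=2.075928, cosh=4.048690, sinh=3.923251; start (x,ẋ)=(0.001100, 0.533700) → end (x,ẋ)=(0.144175, 0.179391)
phase 2: p=0.4322, T=0.606, ωT=2.347038, cosh=5.275105, sinh=5.179453; start (x,ẋ)=(0.144175, 0.179391) → end (x,ẋ)=(-0.847257, -4.831476)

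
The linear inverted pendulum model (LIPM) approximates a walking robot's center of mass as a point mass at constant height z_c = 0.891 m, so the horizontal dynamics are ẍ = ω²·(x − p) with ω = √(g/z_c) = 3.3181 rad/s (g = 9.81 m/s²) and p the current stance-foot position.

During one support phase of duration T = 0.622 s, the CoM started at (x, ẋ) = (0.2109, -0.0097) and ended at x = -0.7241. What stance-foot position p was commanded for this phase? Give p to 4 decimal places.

p = 0.5186

ωT = 3.3181·0.622 = 2.063858; cosh(ωT) = 4.001631, sinh(ωT) = 3.874668
x(T) = p + (x₀−p)·cosh(ωT) + (ẋ₀/ω)·sinh(ωT) ⇒ p·(1 − cosh) = x(T) − x₀·cosh − (ẋ₀/ω)·sinh
numerator   = -0.7241 − (0.2109)·4.001631 − (-0.0097/3.3181)·3.874668 = -1.556717
denominator = 1 − 4.001631 = -3.001631
p = -1.556717 / -3.001631 = 0.5186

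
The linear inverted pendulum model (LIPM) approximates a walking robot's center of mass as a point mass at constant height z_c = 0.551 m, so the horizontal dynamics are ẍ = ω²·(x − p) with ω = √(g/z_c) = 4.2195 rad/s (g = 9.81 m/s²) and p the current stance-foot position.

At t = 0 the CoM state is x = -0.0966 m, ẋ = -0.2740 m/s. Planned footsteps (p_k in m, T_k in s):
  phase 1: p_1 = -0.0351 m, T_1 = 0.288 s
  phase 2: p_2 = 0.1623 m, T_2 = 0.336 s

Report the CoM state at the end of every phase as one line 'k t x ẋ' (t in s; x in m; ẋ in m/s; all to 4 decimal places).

phase 1: p=-0.0351, T=0.288, ωT=1.215216, cosh=1.833834, sinh=1.537188; start (x,ẋ)=(-0.096600, -0.274000) → end (x,ẋ)=(-0.247701, -0.901370)
phase 2: p=0.1623, T=0.336, ωT=1.417752, cosh=2.185044, sinh=1.942786; start (x,ẋ)=(-0.247701, -0.901370) → end (x,ẋ)=(-1.148587, -5.330548)

1 0.2880 -0.2477 -0.9014
2 0.6240 -1.1486 -5.3305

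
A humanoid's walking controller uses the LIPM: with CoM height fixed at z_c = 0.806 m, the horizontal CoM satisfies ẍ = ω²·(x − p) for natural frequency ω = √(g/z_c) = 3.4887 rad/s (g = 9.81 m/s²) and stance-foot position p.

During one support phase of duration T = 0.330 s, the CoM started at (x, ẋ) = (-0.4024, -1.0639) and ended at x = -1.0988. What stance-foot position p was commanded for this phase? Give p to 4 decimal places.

p = -0.0474

ωT = 3.4887·0.330 = 1.151271; cosh(ωT) = 1.739222, sinh(ωT) = 1.422987
x(T) = p + (x₀−p)·cosh(ωT) + (ẋ₀/ω)·sinh(ωT) ⇒ p·(1 − cosh) = x(T) − x₀·cosh − (ẋ₀/ω)·sinh
numerator   = -1.0988 − (-0.4024)·1.739222 − (-1.0639/3.4887)·1.422987 = 0.035012
denominator = 1 − 1.739222 = -0.739222
p = 0.035012 / -0.739222 = -0.0474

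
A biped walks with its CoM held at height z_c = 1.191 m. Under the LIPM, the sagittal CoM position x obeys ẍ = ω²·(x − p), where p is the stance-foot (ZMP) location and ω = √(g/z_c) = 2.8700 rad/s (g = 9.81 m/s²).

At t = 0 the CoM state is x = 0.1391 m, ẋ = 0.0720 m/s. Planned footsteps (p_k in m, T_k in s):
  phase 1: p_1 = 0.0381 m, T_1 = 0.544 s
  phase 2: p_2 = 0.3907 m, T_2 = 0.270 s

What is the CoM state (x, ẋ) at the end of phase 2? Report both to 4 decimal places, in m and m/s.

phase 1: p=0.0381, T=0.544, ωT=1.561280, cosh=2.487392, sinh=2.277525; start (x,ẋ)=(0.139100, 0.072000) → end (x,ẋ)=(0.346463, 0.839278)
phase 2: p=0.3907, T=0.270, ωT=0.774900, cosh=1.315562, sinh=0.854813; start (x,ẋ)=(0.346463, 0.839278) → end (x,ẋ)=(0.582478, 0.995596)

x = 0.5825, ẋ = 0.9956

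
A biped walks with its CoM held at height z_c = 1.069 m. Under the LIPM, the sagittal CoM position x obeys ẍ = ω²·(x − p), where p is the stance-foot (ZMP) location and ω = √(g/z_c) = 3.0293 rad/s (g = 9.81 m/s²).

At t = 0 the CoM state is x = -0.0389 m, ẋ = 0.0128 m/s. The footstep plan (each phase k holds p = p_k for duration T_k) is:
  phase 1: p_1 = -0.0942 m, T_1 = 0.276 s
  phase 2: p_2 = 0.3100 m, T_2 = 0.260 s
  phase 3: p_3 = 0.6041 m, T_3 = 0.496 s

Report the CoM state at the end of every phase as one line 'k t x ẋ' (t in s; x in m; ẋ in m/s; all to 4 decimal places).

phase 1: p=-0.0942, T=0.276, ωT=0.836087, cosh=1.370362, sinh=0.936959; start (x,ẋ)=(-0.038900, 0.012800) → end (x,ẋ)=(-0.014460, 0.174500)
phase 2: p=0.3100, T=0.260, ωT=0.787618, cosh=1.326541, sinh=0.871614; start (x,ẋ)=(-0.014460, 0.174500) → end (x,ẋ)=(-0.070201, -0.625216)
phase 3: p=0.6041, T=0.496, ωT=1.502533, cosh=2.357810, sinh=2.135244; start (x,ẋ)=(-0.070201, -0.625216) → end (x,ẋ)=(-1.426465, -5.835717)

1 0.2760 -0.0145 0.1745
2 0.5360 -0.0702 -0.6252
3 1.0320 -1.4265 -5.8357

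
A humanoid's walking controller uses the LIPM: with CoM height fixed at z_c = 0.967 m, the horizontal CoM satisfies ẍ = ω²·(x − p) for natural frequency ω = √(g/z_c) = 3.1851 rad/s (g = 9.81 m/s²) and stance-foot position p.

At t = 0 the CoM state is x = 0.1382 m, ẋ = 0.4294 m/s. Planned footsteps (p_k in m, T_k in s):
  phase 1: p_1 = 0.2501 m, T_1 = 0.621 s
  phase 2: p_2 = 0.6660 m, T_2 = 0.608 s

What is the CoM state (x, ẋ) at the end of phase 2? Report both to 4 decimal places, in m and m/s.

phase 1: p=0.2501, T=0.621, ωT=1.977947, cosh=3.683121, sinh=3.544768; start (x,ẋ)=(0.138200, 0.429400) → end (x,ẋ)=(0.315847, 0.318132)
phase 2: p=0.6660, T=0.608, ωT=1.936541, cosh=3.539461, sinh=3.395259; start (x,ẋ)=(0.315847, 0.318132) → end (x,ẋ)=(-0.234228, -2.660618)

x = -0.2342, ẋ = -2.6606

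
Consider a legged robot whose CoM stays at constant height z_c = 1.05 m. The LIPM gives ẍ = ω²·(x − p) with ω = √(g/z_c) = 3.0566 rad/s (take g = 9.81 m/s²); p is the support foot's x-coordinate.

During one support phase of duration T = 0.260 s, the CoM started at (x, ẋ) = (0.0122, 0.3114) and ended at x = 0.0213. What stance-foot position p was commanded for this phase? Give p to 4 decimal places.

ωT = 3.0566·0.260 = 0.794716; cosh(ωT) = 1.332761, sinh(ωT) = 0.881051
x(T) = p + (x₀−p)·cosh(ωT) + (ẋ₀/ω)·sinh(ωT) ⇒ p·(1 − cosh) = x(T) − x₀·cosh − (ẋ₀/ω)·sinh
numerator   = 0.0213 − (0.0122)·1.332761 − (0.3114/3.0566)·0.881051 = -0.084719
denominator = 1 − 1.332761 = -0.332761
p = -0.084719 / -0.332761 = 0.2546

p = 0.2546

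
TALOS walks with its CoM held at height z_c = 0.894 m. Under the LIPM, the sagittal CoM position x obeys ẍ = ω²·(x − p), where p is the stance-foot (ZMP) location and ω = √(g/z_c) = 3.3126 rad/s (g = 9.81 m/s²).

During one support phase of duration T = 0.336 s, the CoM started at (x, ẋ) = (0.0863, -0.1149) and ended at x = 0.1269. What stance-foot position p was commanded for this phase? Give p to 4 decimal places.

p = -0.0415

ωT = 3.3126·0.336 = 1.113034; cosh(ωT) = 1.686069, sinh(ωT) = 1.357508
x(T) = p + (x₀−p)·cosh(ωT) + (ẋ₀/ω)·sinh(ωT) ⇒ p·(1 − cosh) = x(T) − x₀·cosh − (ẋ₀/ω)·sinh
numerator   = 0.1269 − (0.0863)·1.686069 − (-0.1149/3.3126)·1.357508 = 0.028478
denominator = 1 − 1.686069 = -0.686069
p = 0.028478 / -0.686069 = -0.0415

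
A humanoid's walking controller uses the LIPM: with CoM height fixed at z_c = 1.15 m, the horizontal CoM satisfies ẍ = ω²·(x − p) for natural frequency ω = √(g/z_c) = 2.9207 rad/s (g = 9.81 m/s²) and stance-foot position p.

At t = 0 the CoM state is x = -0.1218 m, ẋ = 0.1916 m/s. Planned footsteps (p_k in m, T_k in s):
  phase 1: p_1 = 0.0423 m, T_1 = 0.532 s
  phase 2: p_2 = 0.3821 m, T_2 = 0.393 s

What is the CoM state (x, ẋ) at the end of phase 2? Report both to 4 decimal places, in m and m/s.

phase 1: p=0.0423, T=0.532, ωT=1.553812, cosh=2.470453, sinh=2.259013; start (x,ẋ)=(-0.121800, 0.191600) → end (x,ẋ)=(-0.214909, -0.609376)
phase 2: p=0.3821, T=0.393, ωT=1.147835, cosh=1.734343, sinh=1.417020; start (x,ẋ)=(-0.214909, -0.609376) → end (x,ẋ)=(-0.948965, -3.527701)

x = -0.9490, ẋ = -3.5277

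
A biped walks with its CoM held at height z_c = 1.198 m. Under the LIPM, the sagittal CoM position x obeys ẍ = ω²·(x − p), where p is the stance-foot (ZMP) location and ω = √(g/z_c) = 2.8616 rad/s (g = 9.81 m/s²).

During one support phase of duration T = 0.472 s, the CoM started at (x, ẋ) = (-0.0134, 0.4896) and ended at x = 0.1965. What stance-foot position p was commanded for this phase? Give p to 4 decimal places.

p = 0.0792

ωT = 2.8616·0.472 = 1.350675; cosh(ωT) = 2.059548, sinh(ωT) = 1.800483
x(T) = p + (x₀−p)·cosh(ωT) + (ẋ₀/ω)·sinh(ωT) ⇒ p·(1 − cosh) = x(T) − x₀·cosh − (ẋ₀/ω)·sinh
numerator   = 0.1965 − (-0.0134)·2.059548 − (0.4896/2.8616)·1.800483 = -0.083952
denominator = 1 − 2.059548 = -1.059548
p = -0.083952 / -1.059548 = 0.0792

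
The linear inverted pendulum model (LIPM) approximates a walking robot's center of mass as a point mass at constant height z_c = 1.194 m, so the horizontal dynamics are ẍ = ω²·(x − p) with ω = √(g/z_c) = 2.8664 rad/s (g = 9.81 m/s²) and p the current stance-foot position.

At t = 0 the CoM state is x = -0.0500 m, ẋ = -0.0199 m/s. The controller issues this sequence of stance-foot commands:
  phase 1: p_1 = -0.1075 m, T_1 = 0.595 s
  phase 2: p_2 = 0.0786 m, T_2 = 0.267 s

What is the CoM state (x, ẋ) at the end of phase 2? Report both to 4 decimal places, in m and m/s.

phase 1: p=-0.1075, T=0.595, ωT=1.705508, cosh=2.842931, sinh=2.661251; start (x,ẋ)=(-0.050000, -0.019900) → end (x,ẋ)=(0.037493, 0.382048)
phase 2: p=0.0786, T=0.267, ωT=0.765329, cosh=1.307441, sinh=0.842260; start (x,ẋ)=(0.037493, 0.382048) → end (x,ẋ)=(0.137115, 0.400261)

x = 0.1371, ẋ = 0.4003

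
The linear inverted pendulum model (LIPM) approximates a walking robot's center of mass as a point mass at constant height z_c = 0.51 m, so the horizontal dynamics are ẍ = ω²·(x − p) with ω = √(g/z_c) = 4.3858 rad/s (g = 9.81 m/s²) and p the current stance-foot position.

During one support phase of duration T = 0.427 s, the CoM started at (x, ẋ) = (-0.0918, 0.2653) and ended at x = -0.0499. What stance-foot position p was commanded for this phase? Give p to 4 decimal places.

ωT = 4.3858·0.427 = 1.872737; cosh(ωT) = 3.329890, sinh(ωT) = 3.176187
x(T) = p + (x₀−p)·cosh(ωT) + (ẋ₀/ω)·sinh(ωT) ⇒ p·(1 − cosh) = x(T) − x₀·cosh − (ẋ₀/ω)·sinh
numerator   = -0.0499 − (-0.0918)·3.329890 − (0.2653/4.3858)·3.176187 = 0.063654
denominator = 1 − 3.329890 = -2.329890
p = 0.063654 / -2.329890 = -0.0273

p = -0.0273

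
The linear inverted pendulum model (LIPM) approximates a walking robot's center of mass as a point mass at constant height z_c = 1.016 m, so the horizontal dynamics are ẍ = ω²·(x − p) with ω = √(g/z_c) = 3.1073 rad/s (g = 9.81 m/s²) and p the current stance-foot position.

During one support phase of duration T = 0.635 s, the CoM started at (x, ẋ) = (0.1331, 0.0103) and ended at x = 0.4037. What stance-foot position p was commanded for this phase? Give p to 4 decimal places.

p = 0.0360

ωT = 3.1073·0.635 = 1.973135; cosh(ωT) = 3.666108, sinh(ωT) = 3.527088
x(T) = p + (x₀−p)·cosh(ωT) + (ẋ₀/ω)·sinh(ωT) ⇒ p·(1 − cosh) = x(T) − x₀·cosh − (ẋ₀/ω)·sinh
numerator   = 0.4037 − (0.1331)·3.666108 − (0.0103/3.1073)·3.527088 = -0.095950
denominator = 1 − 3.666108 = -2.666108
p = -0.095950 / -2.666108 = 0.0360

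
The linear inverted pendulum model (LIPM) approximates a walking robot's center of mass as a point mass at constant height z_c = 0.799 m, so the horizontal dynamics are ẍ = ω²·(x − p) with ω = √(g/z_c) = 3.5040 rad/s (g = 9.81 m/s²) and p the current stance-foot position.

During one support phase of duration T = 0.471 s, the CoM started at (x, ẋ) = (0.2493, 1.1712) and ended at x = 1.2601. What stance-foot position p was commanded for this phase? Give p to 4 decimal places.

p = 0.1480

ωT = 3.5040·0.471 = 1.650384; cosh(ωT) = 2.700478, sinh(ωT) = 2.508502
x(T) = p + (x₀−p)·cosh(ωT) + (ẋ₀/ω)·sinh(ωT) ⇒ p·(1 − cosh) = x(T) − x₀·cosh − (ẋ₀/ω)·sinh
numerator   = 1.2601 − (0.2493)·2.700478 − (1.1712/3.5040)·2.508502 = -0.251587
denominator = 1 − 2.700478 = -1.700478
p = -0.251587 / -1.700478 = 0.1480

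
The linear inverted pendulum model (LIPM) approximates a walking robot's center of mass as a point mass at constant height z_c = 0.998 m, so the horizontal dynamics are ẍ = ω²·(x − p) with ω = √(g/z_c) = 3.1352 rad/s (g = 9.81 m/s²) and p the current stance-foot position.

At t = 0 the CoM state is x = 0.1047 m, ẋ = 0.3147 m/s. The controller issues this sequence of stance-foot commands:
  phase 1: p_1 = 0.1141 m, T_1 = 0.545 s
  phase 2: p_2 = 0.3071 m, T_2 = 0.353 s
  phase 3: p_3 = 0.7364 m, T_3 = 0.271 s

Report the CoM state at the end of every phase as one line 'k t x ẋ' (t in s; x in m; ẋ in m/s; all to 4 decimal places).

phase 1: p=0.1141, T=0.545, ωT=1.708684, cosh=2.851397, sinh=2.670293; start (x,ẋ)=(0.104700, 0.314700) → end (x,ẋ)=(0.355331, 0.818639)
phase 2: p=0.3071, T=0.353, ωT=1.106726, cosh=1.677539, sinh=1.346900; start (x,ẋ)=(0.355331, 0.818639) → end (x,ẋ)=(0.739702, 1.576969)
phase 3: p=0.7364, T=0.271, ωT=0.849639, cosh=1.383186, sinh=0.955617; start (x,ẋ)=(0.739702, 1.576969) → end (x,ẋ)=(1.221631, 2.191134)

1 0.5450 0.3553 0.8186
2 0.8980 0.7397 1.5770
3 1.1690 1.2216 2.1911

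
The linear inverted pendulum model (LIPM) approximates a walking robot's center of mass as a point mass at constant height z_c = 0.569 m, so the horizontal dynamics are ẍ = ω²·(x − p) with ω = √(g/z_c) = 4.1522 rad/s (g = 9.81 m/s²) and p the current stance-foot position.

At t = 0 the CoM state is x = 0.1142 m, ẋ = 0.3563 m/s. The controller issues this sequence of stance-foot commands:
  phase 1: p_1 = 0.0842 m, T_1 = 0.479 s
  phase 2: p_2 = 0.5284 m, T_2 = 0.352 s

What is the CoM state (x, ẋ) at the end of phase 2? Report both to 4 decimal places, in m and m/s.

phase 1: p=0.0842, T=0.479, ωT=1.988904, cosh=3.722182, sinh=3.585337; start (x,ẋ)=(0.114200, 0.356300) → end (x,ẋ)=(0.503523, 1.772825)
phase 2: p=0.5284, T=0.352, ωT=1.461574, cosh=2.272308, sinh=2.040437; start (x,ẋ)=(0.503523, 1.772825) → end (x,ẋ)=(1.343057, 3.817637)

x = 1.3431, ẋ = 3.8176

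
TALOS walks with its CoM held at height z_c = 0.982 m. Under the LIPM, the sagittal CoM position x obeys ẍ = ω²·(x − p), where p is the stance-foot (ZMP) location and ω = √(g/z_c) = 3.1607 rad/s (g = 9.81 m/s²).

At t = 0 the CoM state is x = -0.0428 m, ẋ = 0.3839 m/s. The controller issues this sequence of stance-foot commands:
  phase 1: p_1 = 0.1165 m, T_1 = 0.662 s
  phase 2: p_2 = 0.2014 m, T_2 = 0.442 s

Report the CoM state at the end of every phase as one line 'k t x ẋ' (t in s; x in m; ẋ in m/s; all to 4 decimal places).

phase 1: p=0.1165, T=0.662, ωT=2.092383, cosh=4.113800, sinh=3.990408; start (x,ẋ)=(-0.042800, 0.383900) → end (x,ẋ)=(-0.054152, -0.429880)
phase 2: p=0.2014, T=0.442, ωT=1.397029, cosh=2.145251, sinh=1.897920; start (x,ẋ)=(-0.054152, -0.429880) → end (x,ẋ)=(-0.604955, -2.455194)

1 0.6620 -0.0542 -0.4299
2 1.1040 -0.6050 -2.4552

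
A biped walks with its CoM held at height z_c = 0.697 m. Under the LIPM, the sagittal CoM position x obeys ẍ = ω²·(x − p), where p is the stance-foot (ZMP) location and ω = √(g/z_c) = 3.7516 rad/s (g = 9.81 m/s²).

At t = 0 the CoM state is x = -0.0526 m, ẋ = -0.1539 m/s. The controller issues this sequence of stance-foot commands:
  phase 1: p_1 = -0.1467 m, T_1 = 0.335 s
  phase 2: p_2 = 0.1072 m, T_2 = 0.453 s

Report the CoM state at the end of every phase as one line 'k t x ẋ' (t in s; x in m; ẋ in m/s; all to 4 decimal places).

phase 1: p=-0.1467, T=0.335, ωT=1.256786, cosh=1.899338, sinh=1.614771; start (x,ẋ)=(-0.052600, -0.153900) → end (x,ẋ)=(-0.034214, 0.277747)
phase 2: p=0.1072, T=0.453, ωT=1.699475, cosh=2.826926, sinh=2.644147; start (x,ẋ)=(-0.034214, 0.277747) → end (x,ẋ)=(-0.096810, -0.617627)

1 0.3350 -0.0342 0.2777
2 0.7880 -0.0968 -0.6176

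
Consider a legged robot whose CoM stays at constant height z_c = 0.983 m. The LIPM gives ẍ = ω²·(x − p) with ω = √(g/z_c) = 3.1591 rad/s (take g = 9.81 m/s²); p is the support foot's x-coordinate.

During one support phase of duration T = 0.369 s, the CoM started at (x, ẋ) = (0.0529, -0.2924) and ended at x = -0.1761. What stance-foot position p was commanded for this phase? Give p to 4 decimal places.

ωT = 3.1591·0.369 = 1.165708; cosh(ωT) = 1.759948, sinh(ωT) = 1.448246
x(T) = p + (x₀−p)·cosh(ωT) + (ẋ₀/ω)·sinh(ωT) ⇒ p·(1 − cosh) = x(T) − x₀·cosh − (ẋ₀/ω)·sinh
numerator   = -0.1761 − (0.0529)·1.759948 − (-0.2924/3.1591)·1.448246 = -0.135154
denominator = 1 − 1.759948 = -0.759948
p = -0.135154 / -0.759948 = 0.1778

p = 0.1778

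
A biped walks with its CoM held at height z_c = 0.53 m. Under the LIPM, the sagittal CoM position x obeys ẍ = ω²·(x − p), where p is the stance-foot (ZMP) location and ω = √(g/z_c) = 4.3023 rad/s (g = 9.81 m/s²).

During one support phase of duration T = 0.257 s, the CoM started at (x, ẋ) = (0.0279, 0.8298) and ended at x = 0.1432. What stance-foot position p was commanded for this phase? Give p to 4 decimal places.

ωT = 4.3023·0.257 = 1.105691; cosh(ωT) = 1.676147, sinh(ωT) = 1.345165
x(T) = p + (x₀−p)·cosh(ωT) + (ẋ₀/ω)·sinh(ωT) ⇒ p·(1 − cosh) = x(T) − x₀·cosh − (ẋ₀/ω)·sinh
numerator   = 0.1432 − (0.0279)·1.676147 − (0.8298/4.3023)·1.345165 = -0.163011
denominator = 1 − 1.676147 = -0.676147
p = -0.163011 / -0.676147 = 0.2411

p = 0.2411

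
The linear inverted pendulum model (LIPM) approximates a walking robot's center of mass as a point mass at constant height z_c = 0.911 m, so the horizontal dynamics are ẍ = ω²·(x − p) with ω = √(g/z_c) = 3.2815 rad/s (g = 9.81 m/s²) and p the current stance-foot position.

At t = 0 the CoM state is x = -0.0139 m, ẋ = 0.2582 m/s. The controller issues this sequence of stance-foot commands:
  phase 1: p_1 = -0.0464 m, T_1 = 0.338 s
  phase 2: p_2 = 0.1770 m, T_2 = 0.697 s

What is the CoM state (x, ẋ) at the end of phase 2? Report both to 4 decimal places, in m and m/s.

x = 0.7246, ẋ = 1.8765

phase 1: p=-0.0464, T=0.338, ωT=1.109147, cosh=1.680806, sinh=1.350965; start (x,ẋ)=(-0.013900, 0.258200) → end (x,ẋ)=(0.114525, 0.578063)
phase 2: p=0.1770, T=0.697, ωT=2.287205, cosh=4.974465, sinh=4.872915; start (x,ẋ)=(0.114525, 0.578063) → end (x,ẋ)=(0.724623, 1.876547)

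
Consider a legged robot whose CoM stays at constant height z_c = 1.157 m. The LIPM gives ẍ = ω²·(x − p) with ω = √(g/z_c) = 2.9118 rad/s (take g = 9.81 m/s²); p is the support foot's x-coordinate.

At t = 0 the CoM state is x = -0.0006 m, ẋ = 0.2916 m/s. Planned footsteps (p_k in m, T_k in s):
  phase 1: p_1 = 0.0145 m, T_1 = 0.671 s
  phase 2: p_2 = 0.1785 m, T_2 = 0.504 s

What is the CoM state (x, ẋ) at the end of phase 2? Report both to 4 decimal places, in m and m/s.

phase 1: p=0.0145, T=0.671, ωT=1.953818, cosh=3.598652, sinh=3.456921; start (x,ẋ)=(-0.000600, 0.291600) → end (x,ẋ)=(0.306351, 0.897373)
phase 2: p=0.1785, T=0.504, ωT=1.467547, cosh=2.284535, sinh=2.054045; start (x,ẋ)=(0.306351, 0.897373) → end (x,ẋ)=(1.103606, 2.814752)

x = 1.1036, ẋ = 2.8148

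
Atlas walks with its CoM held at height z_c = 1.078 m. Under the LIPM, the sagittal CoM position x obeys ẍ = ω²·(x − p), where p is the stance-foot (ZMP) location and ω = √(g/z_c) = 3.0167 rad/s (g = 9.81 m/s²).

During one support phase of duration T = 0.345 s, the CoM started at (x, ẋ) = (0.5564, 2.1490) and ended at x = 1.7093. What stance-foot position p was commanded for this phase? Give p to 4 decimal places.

p = 0.1002

ωT = 3.0167·0.345 = 1.040761; cosh(ωT) = 1.592279, sinh(ωT) = 1.239093
x(T) = p + (x₀−p)·cosh(ωT) + (ẋ₀/ω)·sinh(ωT) ⇒ p·(1 − cosh) = x(T) − x₀·cosh − (ẋ₀/ω)·sinh
numerator   = 1.7093 − (0.5564)·1.592279 − (2.1490/3.0167)·1.239093 = -0.059334
denominator = 1 − 1.592279 = -0.592279
p = -0.059334 / -0.592279 = 0.1002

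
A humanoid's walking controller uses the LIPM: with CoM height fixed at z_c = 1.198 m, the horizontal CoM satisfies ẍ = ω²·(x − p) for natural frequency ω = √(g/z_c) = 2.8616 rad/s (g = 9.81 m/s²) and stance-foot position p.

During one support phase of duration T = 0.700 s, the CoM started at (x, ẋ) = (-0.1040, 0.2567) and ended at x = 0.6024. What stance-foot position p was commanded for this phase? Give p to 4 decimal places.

ωT = 2.8616·0.700 = 2.003120; cosh(ωT) = 3.773530, sinh(ωT) = 3.638616
x(T) = p + (x₀−p)·cosh(ωT) + (ẋ₀/ω)·sinh(ωT) ⇒ p·(1 − cosh) = x(T) − x₀·cosh − (ẋ₀/ω)·sinh
numerator   = 0.6024 − (-0.1040)·3.773530 − (0.2567/2.8616)·3.638616 = 0.668445
denominator = 1 − 3.773530 = -2.773530
p = 0.668445 / -2.773530 = -0.2410

p = -0.2410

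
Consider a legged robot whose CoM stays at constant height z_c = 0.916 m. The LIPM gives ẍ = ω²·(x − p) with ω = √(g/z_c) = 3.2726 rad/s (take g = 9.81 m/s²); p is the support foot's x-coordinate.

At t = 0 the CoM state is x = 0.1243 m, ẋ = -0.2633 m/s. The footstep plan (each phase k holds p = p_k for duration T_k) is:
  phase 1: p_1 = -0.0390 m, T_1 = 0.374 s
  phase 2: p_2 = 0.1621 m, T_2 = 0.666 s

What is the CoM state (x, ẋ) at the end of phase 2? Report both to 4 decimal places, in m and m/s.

x = 0.5112, ẋ = 1.1904

phase 1: p=-0.0390, T=0.374, ωT=1.223952, cosh=1.847334, sinh=1.553268; start (x,ẋ)=(0.124300, -0.263300) → end (x,ẋ)=(0.137700, 0.343688)
phase 2: p=0.1621, T=0.666, ωT=2.179552, cosh=4.477716, sinh=4.364624; start (x,ẋ)=(0.137700, 0.343688) → end (x,ẋ)=(0.511216, 1.190414)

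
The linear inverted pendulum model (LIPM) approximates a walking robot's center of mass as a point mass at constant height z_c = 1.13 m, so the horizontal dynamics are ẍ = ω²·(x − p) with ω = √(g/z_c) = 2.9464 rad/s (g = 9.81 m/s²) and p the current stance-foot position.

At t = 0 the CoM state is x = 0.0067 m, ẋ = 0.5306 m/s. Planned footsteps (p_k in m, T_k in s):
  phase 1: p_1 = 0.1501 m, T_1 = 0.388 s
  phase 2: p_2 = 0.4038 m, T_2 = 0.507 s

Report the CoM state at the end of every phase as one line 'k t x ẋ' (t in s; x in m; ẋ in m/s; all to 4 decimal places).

1 0.3880 0.1561 0.3214
2 0.8950 0.0550 -0.7916

phase 1: p=0.1501, T=0.388, ωT=1.143203, cosh=1.727798, sinh=1.409002; start (x,ẋ)=(0.006700, 0.530600) → end (x,ẋ)=(0.156073, 0.321447)
phase 2: p=0.4038, T=0.507, ωT=1.493825, cosh=2.339306, sinh=2.114793; start (x,ẋ)=(0.156073, 0.321447) → end (x,ẋ)=(0.055010, -0.791633)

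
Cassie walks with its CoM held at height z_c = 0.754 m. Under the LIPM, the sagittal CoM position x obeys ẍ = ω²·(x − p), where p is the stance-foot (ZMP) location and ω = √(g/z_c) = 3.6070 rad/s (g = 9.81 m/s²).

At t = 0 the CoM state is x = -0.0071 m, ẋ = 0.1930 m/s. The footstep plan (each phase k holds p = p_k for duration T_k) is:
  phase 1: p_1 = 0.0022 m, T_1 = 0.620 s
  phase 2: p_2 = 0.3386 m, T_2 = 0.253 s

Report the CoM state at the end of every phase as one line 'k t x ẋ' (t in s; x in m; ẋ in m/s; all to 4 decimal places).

phase 1: p=0.0022, T=0.620, ωT=2.236340, cosh=4.732932, sinh=4.626083; start (x,ẋ)=(-0.007100, 0.193000) → end (x,ẋ)=(0.205712, 0.758273)
phase 2: p=0.3386, T=0.253, ωT=0.912571, cosh=1.446104, sinh=1.044614; start (x,ẋ)=(0.205712, 0.758273) → end (x,ẋ)=(0.366031, 0.595830)

1 0.6200 0.2057 0.7583
2 0.8730 0.3660 0.5958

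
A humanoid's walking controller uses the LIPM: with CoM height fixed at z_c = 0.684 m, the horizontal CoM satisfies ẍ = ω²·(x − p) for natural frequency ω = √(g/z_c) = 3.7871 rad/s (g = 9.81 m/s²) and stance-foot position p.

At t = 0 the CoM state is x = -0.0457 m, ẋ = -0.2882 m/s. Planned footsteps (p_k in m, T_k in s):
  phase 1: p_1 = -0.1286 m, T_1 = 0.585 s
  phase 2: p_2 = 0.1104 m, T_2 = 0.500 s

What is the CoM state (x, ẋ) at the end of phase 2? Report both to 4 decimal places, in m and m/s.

phase 1: p=-0.1286, T=0.585, ωT=2.215453, cosh=4.637334, sinh=4.528230; start (x,ẋ)=(-0.045700, -0.288200) → end (x,ẋ)=(-0.088765, 0.085161)
phase 2: p=0.1104, T=0.500, ωT=1.893550, cosh=3.396723, sinh=3.246186; start (x,ẋ)=(-0.088765, 0.085161) → end (x,ẋ)=(-0.493112, -2.159198)

x = -0.4931, ẋ = -2.1592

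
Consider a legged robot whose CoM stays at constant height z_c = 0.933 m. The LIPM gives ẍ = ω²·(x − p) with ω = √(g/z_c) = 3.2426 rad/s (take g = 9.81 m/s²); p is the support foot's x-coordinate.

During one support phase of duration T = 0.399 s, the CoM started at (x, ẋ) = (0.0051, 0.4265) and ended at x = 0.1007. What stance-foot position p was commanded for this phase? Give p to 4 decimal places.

p = 0.1365

ωT = 3.2426·0.399 = 1.293797; cosh(ωT) = 1.960418, sinh(ωT) = 1.686190
x(T) = p + (x₀−p)·cosh(ωT) + (ẋ₀/ω)·sinh(ωT) ⇒ p·(1 − cosh) = x(T) − x₀·cosh − (ẋ₀/ω)·sinh
numerator   = 0.1007 − (0.0051)·1.960418 − (0.4265/3.2426)·1.686190 = -0.131083
denominator = 1 − 1.960418 = -0.960418
p = -0.131083 / -0.960418 = 0.1365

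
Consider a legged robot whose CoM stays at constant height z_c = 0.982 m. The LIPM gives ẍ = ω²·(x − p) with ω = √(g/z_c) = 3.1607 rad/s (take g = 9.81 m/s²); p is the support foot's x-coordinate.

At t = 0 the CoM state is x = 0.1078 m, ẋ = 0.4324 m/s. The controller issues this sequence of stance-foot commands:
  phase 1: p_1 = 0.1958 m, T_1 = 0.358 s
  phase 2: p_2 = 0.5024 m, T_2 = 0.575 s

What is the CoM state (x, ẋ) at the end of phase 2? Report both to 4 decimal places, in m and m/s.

phase 1: p=0.1958, T=0.358, ωT=1.131531, cosh=1.711469, sinh=1.388930; start (x,ẋ)=(0.107800, 0.432400) → end (x,ẋ)=(0.235203, 0.353720)
phase 2: p=0.5024, T=0.575, ωT=1.817402, cosh=3.159148, sinh=2.996700; start (x,ẋ)=(0.235203, 0.353720) → end (x,ẋ)=(-0.006347, -1.413344)

x = -0.0063, ẋ = -1.4133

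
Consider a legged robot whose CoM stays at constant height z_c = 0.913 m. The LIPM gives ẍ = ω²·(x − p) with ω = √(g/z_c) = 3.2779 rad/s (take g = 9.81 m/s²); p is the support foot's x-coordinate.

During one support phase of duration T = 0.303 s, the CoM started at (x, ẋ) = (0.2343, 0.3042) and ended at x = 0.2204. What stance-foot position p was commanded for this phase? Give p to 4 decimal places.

ωT = 3.2779·0.303 = 0.993204; cosh(ωT) = 1.535129, sinh(ωT) = 1.164741
x(T) = p + (x₀−p)·cosh(ωT) + (ẋ₀/ω)·sinh(ωT) ⇒ p·(1 − cosh) = x(T) − x₀·cosh − (ẋ₀/ω)·sinh
numerator   = 0.2204 − (0.2343)·1.535129 − (0.3042/3.2779)·1.164741 = -0.247373
denominator = 1 − 1.535129 = -0.535129
p = -0.247373 / -0.535129 = 0.4623

p = 0.4623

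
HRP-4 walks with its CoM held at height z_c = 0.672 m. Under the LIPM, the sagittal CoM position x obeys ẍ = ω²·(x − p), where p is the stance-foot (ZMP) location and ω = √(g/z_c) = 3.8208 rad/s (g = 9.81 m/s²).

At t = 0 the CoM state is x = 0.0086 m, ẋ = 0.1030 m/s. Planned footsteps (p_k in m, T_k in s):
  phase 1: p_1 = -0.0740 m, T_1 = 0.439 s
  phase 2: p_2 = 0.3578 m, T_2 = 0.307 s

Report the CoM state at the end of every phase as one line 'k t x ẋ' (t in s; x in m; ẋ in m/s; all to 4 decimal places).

phase 1: p=-0.0740, T=0.439, ωT=1.677331, cosh=2.769064, sinh=2.582192; start (x,ẋ)=(0.008600, 0.103000) → end (x,ẋ)=(0.224335, 1.100148)
phase 2: p=0.3578, T=0.307, ωT=1.172986, cosh=1.770534, sinh=1.461092; start (x,ẋ)=(0.224335, 1.100148) → end (x,ẋ)=(0.542197, 1.202774)

1 0.4390 0.2243 1.1001
2 0.7460 0.5422 1.2028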